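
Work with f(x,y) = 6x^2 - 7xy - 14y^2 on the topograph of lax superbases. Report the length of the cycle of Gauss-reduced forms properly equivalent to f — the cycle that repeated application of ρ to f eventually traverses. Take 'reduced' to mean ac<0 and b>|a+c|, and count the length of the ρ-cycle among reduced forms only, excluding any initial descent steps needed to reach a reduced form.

D = 385, ⌊√D⌋ = 19
descent: ρ → (-14,7,6)
descent: ρ → (6,17,-4)  [lands on river]
river: ρ → (-4,15,10)
river: ρ → (10,5,-9)
river: ρ → (-9,13,6)
river: ρ → (6,11,-11)
river: ρ → (-11,11,6)
river: ρ → (6,13,-9)
river: ρ → (-9,5,10)
river: ρ → (10,15,-4)
river: ρ → (-4,17,6)
river: ρ → (6,19,-1)
river: ρ → (-1,19,6)
ρ-cycle length = 12 (tail of 2 descent steps not counted)

12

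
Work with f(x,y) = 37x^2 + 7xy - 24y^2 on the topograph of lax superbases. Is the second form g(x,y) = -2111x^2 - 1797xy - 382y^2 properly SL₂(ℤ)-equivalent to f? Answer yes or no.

D₁ = 3601, D₂ = 3601
river cycle of f (length 10): (-24, 41, 20), (20, 39, -26), (-26, 13, 33), (33, 53, -6), (-6, 55, 24), (24, 41, -20), (-20, 39, 26), (26, 13, -33), (-33, 53, 6), (6, 55, -24)
river cycle of g (length 10): (20, 39, -26), (-26, 13, 33), (33, 53, -6), (-6, 55, 24), (24, 41, -20), (-20, 39, 26), (26, 13, -33), (-33, 53, 6), (6, 55, -24), (-24, 41, 20)
cycles coincide ⇒ equivalent

yes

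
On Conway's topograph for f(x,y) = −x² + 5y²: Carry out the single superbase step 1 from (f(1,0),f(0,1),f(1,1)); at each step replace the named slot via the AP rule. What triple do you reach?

start (-1,5,4) = (f(1,0),f(0,1),f(1,1))
replace slot 1: 2·(5+4) − (-1) = 19 → (19,5,4)

19,5,4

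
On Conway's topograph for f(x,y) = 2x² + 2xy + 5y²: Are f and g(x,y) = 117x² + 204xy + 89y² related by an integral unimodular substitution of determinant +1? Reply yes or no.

D₁ = -36, D₂ = -36
f: reduced (well bottom): (2,2,5) with a≤c, −a<b≤a
g: translate: b→-30 (≡204 mod 234), so (117,204,89)→(117,-30,2)
g: flip: (117,-30,2)→(2,30,117)
g: translate: b→2 (≡30 mod 4), so (2,30,117)→(2,2,5)
g: reduced (well bottom): (2,2,5) with a≤c, −a<b≤a
reduced forms (2, 2, 5) vs (2, 2, 5) ⇒ equivalent

yes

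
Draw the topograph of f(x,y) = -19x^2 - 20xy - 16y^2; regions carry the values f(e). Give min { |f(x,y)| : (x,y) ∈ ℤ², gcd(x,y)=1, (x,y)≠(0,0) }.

translate: b→-18 (≡20 mod 38), so (19,20,16)→(19,-18,15)
flip: (19,-18,15)→(15,18,19)
translate: b→-12 (≡18 mod 30), so (15,18,19)→(15,-12,16)
reduced (well bottom): (15,-12,16) with a≤c, −a<b≤a
well minimum |f| = |-15| = 15 (negative-definite)

15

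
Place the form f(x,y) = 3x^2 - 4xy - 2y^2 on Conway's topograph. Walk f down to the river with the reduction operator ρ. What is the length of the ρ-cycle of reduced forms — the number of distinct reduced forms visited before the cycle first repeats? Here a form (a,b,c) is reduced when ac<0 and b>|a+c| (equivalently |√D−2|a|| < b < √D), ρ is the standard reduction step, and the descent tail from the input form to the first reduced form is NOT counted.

D = 40, ⌊√D⌋ = 6
descent: ρ → (-2,4,3)  [lands on river]
river: ρ → (3,2,-3)
river: ρ → (-3,4,2)
river: ρ → (2,4,-3)
river: ρ → (-3,2,3)
river: ρ → (3,4,-2)
ρ-cycle length = 6 (tail of 1 descent step not counted)

6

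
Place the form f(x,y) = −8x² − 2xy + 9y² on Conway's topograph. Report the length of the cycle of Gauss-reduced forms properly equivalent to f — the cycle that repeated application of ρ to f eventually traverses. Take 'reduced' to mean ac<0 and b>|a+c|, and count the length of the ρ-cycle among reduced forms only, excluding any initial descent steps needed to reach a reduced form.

D = 292, ⌊√D⌋ = 17
descent: ρ → (9,2,-8)  [lands on river]
river: ρ → (-8,14,3)
river: ρ → (3,16,-3)
river: ρ → (-3,14,8)
river: ρ → (8,2,-9)
river: ρ → (-9,16,1)
river: ρ → (1,16,-9)
river: ρ → (-9,2,8)
river: ρ → (8,14,-3)
river: ρ → (-3,16,3)
river: ρ → (3,14,-8)
river: ρ → (-8,2,9)
river: ρ → (9,16,-1)
river: ρ → (-1,16,9)
ρ-cycle length = 14 (tail of 1 descent step not counted)

14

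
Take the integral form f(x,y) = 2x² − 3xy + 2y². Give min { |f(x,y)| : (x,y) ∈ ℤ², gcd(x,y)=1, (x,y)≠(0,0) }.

translate: b→1 (≡-3 mod 4), so (2,-3,2)→(2,1,1)
flip: (2,1,1)→(1,-1,2)
translate: b→1 (≡-1 mod 2), so (1,-1,2)→(1,1,2)
reduced (well bottom): (1,1,2) with a≤c, −a<b≤a
well minimum = a = 1

1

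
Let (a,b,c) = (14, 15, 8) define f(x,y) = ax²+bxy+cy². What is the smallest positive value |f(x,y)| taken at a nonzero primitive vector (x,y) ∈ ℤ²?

translate: b→-13 (≡15 mod 28), so (14,15,8)→(14,-13,7)
flip: (14,-13,7)→(7,13,14)
translate: b→-1 (≡13 mod 14), so (7,13,14)→(7,-1,8)
reduced (well bottom): (7,-1,8) with a≤c, −a<b≤a
well minimum = a = 7

7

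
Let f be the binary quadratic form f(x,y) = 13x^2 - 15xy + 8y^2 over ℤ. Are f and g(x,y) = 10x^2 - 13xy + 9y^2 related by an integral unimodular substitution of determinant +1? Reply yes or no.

D₁ = -191, D₂ = -191
f: translate: b→11 (≡-15 mod 26), so (13,-15,8)→(13,11,6)
f: flip: (13,11,6)→(6,-11,13)
f: translate: b→1 (≡-11 mod 12), so (6,-11,13)→(6,1,8)
f: reduced (well bottom): (6,1,8) with a≤c, −a<b≤a
g: translate: b→7 (≡-13 mod 20), so (10,-13,9)→(10,7,6)
g: flip: (10,7,6)→(6,-7,10)
g: translate: b→5 (≡-7 mod 12), so (6,-7,10)→(6,5,9)
g: reduced (well bottom): (6,5,9) with a≤c, −a<b≤a
reduced forms (6, 1, 8) vs (6, 5, 9) ⇒ inequivalent

no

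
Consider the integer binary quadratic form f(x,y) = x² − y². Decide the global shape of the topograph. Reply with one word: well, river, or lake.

D = b²−4ac = 0² − 4·1·(-1) = 4
D = 2² is a perfect square ⇒ form factors over ℤ ⇒ lakes

lake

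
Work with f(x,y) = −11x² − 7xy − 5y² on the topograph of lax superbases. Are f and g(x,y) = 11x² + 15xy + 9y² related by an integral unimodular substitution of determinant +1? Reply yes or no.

D₁ = -171, D₂ = -171
f is negative-definite; reduce −f:
−f: flip: (11,7,5)→(5,-7,11)
−f: translate: b→3 (≡-7 mod 10), so (5,-7,11)→(5,3,9)
−f: reduced (well bottom): (5,3,9) with a≤c, −a<b≤a
flip sign back: reduced form of f is (-5,-3,-9)
g: translate: b→-7 (≡15 mod 22), so (11,15,9)→(11,-7,5)
g: flip: (11,-7,5)→(5,7,11)
g: translate: b→-3 (≡7 mod 10), so (5,7,11)→(5,-3,9)
g: reduced (well bottom): (5,-3,9) with a≤c, −a<b≤a
reduced forms (-5, -3, -9) vs (5, -3, 9) ⇒ inequivalent

no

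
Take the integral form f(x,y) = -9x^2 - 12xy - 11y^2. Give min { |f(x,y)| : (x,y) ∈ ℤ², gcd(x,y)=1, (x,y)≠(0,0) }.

translate: b→-6 (≡12 mod 18), so (9,12,11)→(9,-6,8)
flip: (9,-6,8)→(8,6,9)
reduced (well bottom): (8,6,9) with a≤c, −a<b≤a
well minimum |f| = |-8| = 8 (negative-definite)

8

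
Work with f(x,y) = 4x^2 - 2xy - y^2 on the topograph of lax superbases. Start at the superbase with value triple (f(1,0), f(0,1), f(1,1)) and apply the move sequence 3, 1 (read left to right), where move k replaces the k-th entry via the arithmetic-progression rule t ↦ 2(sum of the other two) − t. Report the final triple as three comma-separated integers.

start (4,-1,1) = (f(1,0),f(0,1),f(1,1))
replace slot 3: 2·(4+(-1)) − 1 = 5 → (4,-1,5)
replace slot 1: 2·((-1)+5) − 4 = 4 → (4,-1,5)

4,-1,5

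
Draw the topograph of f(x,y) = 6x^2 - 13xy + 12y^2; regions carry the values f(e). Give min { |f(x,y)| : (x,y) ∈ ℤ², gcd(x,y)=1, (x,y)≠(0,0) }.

translate: b→-1 (≡-13 mod 12), so (6,-13,12)→(6,-1,5)
flip: (6,-1,5)→(5,1,6)
reduced (well bottom): (5,1,6) with a≤c, −a<b≤a
well minimum = a = 5

5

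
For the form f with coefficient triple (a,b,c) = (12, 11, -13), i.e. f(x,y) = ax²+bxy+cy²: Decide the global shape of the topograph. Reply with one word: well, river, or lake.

D = b²−4ac = 11² − 4·12·(-13) = 745
D > 0 non-square ⇒ indefinite ⇒ periodic river

river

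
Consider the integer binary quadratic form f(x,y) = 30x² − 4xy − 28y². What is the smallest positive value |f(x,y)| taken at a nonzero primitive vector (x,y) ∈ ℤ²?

descent: ρ → (-28,4,30)  [lands on river]
river: ρ → (30,56,-2)
river: ρ → (-2,56,30)
river: ρ → (30,4,-28)
river: ρ → (-28,52,6)
river: ρ → (6,56,-10)
river: ρ → (-10,44,36)
river: ρ → (36,28,-18)
river: ρ → (-18,44,20)
river: ρ → (20,36,-26)
river: ρ → (-26,16,30)
river: ρ → (30,44,-12)
river: ρ → (-12,52,14)
river: ρ → (14,32,-42)
river: ρ → (-42,52,4)
river: ρ → (4,52,-42)
river: ρ → (-42,32,14)
river: ρ → (14,52,-12)
river: ρ → (-12,44,30)
river: ρ → (30,16,-26)
river: ρ → (-26,36,20)
river: ρ → (20,44,-18)
river: ρ → (-18,28,36)
river: ρ → (36,44,-10)
river: ρ → (-10,56,6)
river: ρ → (6,52,-28)
closes: descent 1, river 26
min |a| on river = 2

2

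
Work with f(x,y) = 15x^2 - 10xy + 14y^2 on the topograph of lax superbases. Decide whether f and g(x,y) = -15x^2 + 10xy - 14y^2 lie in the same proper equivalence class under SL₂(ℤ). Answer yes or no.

D₁ = -740, D₂ = -740
f: flip: (15,-10,14)→(14,10,15)
f: reduced (well bottom): (14,10,15) with a≤c, −a<b≤a
g is negative-definite; reduce −g:
−g: flip: (15,-10,14)→(14,10,15)
−g: reduced (well bottom): (14,10,15) with a≤c, −a<b≤a
flip sign back: reduced form of g is (-14,-10,-15)
reduced forms (14, 10, 15) vs (-14, -10, -15) ⇒ inequivalent

no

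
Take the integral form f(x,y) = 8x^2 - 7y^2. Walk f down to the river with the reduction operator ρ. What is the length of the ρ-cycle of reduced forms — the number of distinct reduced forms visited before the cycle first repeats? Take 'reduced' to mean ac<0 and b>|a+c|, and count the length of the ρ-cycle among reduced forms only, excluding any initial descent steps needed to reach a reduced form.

D = 224, ⌊√D⌋ = 14
descent: ρ → (-7,14,1)  [lands on river]
river: ρ → (1,14,-7)
ρ-cycle length = 2 (tail of 1 descent step not counted)

2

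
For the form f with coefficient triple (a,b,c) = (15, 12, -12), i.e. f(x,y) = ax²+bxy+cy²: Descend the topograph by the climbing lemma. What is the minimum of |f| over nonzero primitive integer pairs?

river: ρ → (-12,12,15)
river: ρ → (15,18,-9)
river: ρ → (-9,18,15)
river: ρ → (15,12,-12)
closes: descent 0, river 4
min |a| on river = 9

9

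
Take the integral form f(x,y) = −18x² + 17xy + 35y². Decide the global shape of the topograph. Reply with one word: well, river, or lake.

D = b²−4ac = 17² − 4·(-18)·35 = 2809
D = 53² is a perfect square ⇒ form factors over ℤ ⇒ lakes

lake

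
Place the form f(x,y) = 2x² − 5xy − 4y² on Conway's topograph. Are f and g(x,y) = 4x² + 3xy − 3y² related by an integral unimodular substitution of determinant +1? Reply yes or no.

D₁ = 57, D₂ = 57
river cycle of f (length 6): (-4, 5, 2), (2, 7, -1), (-1, 7, 2), (2, 5, -4), (-4, 3, 3), (3, 3, -4)
river cycle of g (length 6): (-3, 3, 4), (4, 5, -2), (-2, 7, 1), (1, 7, -2), (-2, 5, 4), (4, 3, -3)
cycles differ ⇒ inequivalent

no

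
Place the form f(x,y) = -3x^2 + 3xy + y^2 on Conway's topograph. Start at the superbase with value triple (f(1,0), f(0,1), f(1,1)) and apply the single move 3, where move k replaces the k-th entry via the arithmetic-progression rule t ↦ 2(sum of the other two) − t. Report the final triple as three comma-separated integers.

start (-3,1,1) = (f(1,0),f(0,1),f(1,1))
replace slot 3: 2·((-3)+1) − 1 = -5 → (-3,1,-5)

-3,1,-5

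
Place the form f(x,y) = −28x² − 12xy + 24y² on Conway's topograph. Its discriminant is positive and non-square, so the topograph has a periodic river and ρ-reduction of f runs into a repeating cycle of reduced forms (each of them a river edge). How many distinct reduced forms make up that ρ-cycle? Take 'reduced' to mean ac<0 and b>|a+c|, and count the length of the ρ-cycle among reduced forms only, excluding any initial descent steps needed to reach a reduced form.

D = 2832, ⌊√D⌋ = 53
descent: ρ → (24,12,-28)  [lands on river]
river: ρ → (-28,44,8)
river: ρ → (8,52,-4)
river: ρ → (-4,52,8)
river: ρ → (8,44,-28)
river: ρ → (-28,12,24)
river: ρ → (24,36,-16)
river: ρ → (-16,28,32)
river: ρ → (32,36,-12)
river: ρ → (-12,36,32)
river: ρ → (32,28,-16)
river: ρ → (-16,36,24)
ρ-cycle length = 12 (tail of 1 descent step not counted)

12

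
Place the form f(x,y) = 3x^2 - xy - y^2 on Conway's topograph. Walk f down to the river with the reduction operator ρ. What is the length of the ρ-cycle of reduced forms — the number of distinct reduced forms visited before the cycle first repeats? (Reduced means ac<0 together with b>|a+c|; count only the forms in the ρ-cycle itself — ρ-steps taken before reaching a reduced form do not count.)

D = 13, ⌊√D⌋ = 3
descent: ρ → (-1,3,1)  [lands on river]
river: ρ → (1,3,-1)
ρ-cycle length = 2 (tail of 1 descent step not counted)

2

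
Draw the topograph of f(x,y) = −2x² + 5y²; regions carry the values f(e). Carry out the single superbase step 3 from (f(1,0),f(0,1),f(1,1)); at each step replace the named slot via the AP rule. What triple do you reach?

start (-2,5,3) = (f(1,0),f(0,1),f(1,1))
replace slot 3: 2·((-2)+5) − 3 = 3 → (-2,5,3)

-2,5,3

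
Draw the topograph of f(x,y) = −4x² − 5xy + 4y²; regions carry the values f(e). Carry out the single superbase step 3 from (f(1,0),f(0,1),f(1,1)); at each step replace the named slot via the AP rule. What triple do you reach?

start (-4,4,-5) = (f(1,0),f(0,1),f(1,1))
replace slot 3: 2·((-4)+4) − (-5) = 5 → (-4,4,5)

-4,4,5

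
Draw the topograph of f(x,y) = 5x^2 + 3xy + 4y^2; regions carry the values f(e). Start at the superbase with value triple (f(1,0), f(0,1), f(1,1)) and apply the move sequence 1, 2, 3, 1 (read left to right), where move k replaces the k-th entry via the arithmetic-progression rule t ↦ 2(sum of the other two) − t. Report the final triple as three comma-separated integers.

start (5,4,12) = (f(1,0),f(0,1),f(1,1))
replace slot 1: 2·(4+12) − 5 = 27 → (27,4,12)
replace slot 2: 2·(27+12) − 4 = 74 → (27,74,12)
replace slot 3: 2·(27+74) − 12 = 190 → (27,74,190)
replace slot 1: 2·(74+190) − 27 = 501 → (501,74,190)

501,74,190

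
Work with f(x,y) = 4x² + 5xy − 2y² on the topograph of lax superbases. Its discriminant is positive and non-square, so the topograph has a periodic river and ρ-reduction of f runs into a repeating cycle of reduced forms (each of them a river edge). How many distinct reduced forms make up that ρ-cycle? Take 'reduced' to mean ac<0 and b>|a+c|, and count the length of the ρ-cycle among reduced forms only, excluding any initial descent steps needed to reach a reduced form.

D = 57, ⌊√D⌋ = 7
river: ρ → (-2,7,1)
river: ρ → (1,7,-2)
river: ρ → (-2,5,4)
river: ρ → (4,3,-3)
river: ρ → (-3,3,4)
river: ρ → (4,5,-2)
ρ-cycle length = 6 (tail of 0 descent steps not counted)

6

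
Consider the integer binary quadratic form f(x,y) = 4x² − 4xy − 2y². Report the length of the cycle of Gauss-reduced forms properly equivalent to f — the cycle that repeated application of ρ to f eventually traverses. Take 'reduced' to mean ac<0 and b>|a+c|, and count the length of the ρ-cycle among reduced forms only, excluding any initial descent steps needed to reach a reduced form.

D = 48, ⌊√D⌋ = 6
descent: ρ → (-2,4,4)  [lands on river]
river: ρ → (4,4,-2)
ρ-cycle length = 2 (tail of 1 descent step not counted)

2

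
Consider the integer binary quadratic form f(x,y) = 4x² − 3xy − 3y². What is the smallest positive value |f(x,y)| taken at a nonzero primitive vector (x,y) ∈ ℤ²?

descent: ρ → (-3,3,4)  [lands on river]
river: ρ → (4,5,-2)
river: ρ → (-2,7,1)
river: ρ → (1,7,-2)
river: ρ → (-2,5,4)
river: ρ → (4,3,-3)
closes: descent 1, river 6
min |a| on river = 1

1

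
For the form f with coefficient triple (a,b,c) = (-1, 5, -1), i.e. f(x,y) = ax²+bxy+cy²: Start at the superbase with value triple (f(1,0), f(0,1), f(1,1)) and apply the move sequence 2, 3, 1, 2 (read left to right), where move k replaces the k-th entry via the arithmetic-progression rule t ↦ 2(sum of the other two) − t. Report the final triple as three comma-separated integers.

start (-1,-1,3) = (f(1,0),f(0,1),f(1,1))
replace slot 2: 2·((-1)+3) − (-1) = 5 → (-1,5,3)
replace slot 3: 2·((-1)+5) − 3 = 5 → (-1,5,5)
replace slot 1: 2·(5+5) − (-1) = 21 → (21,5,5)
replace slot 2: 2·(21+5) − 5 = 47 → (21,47,5)

21,47,5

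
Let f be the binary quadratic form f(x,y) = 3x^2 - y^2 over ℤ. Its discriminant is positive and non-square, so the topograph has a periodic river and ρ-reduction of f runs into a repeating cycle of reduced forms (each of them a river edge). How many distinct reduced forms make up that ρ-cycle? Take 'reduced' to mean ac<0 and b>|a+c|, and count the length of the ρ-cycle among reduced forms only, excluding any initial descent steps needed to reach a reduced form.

D = 12, ⌊√D⌋ = 3
descent: ρ → (-1,2,2)  [lands on river]
river: ρ → (2,2,-1)
ρ-cycle length = 2 (tail of 1 descent step not counted)

2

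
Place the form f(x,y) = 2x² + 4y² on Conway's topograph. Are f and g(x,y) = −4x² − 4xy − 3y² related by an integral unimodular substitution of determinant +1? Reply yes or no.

D₁ = -32, D₂ = -32
f: reduced (well bottom): (2,0,4) with a≤c, −a<b≤a
g is negative-definite; reduce −g:
−g: flip: (4,4,3)→(3,-4,4)
−g: translate: b→2 (≡-4 mod 6), so (3,-4,4)→(3,2,3)
−g: reduced (well bottom): (3,2,3) with a≤c, −a<b≤a
flip sign back: reduced form of g is (-3,-2,-3)
reduced forms (2, 0, 4) vs (-3, -2, -3) ⇒ inequivalent

no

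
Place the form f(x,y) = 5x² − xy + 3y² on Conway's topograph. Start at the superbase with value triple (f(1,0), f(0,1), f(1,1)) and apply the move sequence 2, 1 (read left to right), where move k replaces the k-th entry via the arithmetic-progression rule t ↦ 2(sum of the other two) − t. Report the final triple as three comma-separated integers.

start (5,3,7) = (f(1,0),f(0,1),f(1,1))
replace slot 2: 2·(5+7) − 3 = 21 → (5,21,7)
replace slot 1: 2·(21+7) − 5 = 51 → (51,21,7)

51,21,7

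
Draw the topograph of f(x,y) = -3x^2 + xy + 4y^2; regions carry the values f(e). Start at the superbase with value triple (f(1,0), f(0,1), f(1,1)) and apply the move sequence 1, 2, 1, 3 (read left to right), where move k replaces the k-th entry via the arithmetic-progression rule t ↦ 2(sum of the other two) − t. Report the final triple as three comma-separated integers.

start (-3,4,2) = (f(1,0),f(0,1),f(1,1))
replace slot 1: 2·(4+2) − (-3) = 15 → (15,4,2)
replace slot 2: 2·(15+2) − 4 = 30 → (15,30,2)
replace slot 1: 2·(30+2) − 15 = 49 → (49,30,2)
replace slot 3: 2·(49+30) − 2 = 156 → (49,30,156)

49,30,156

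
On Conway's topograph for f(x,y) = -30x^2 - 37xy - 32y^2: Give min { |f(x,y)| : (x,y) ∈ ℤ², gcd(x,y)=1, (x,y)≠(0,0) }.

translate: b→-23 (≡37 mod 60), so (30,37,32)→(30,-23,25)
flip: (30,-23,25)→(25,23,30)
reduced (well bottom): (25,23,30) with a≤c, −a<b≤a
well minimum |f| = |-25| = 25 (negative-definite)

25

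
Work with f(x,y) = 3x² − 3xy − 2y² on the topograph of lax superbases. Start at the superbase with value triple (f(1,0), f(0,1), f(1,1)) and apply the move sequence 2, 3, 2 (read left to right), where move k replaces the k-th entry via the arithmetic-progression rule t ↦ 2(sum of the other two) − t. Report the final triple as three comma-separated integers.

start (3,-2,-2) = (f(1,0),f(0,1),f(1,1))
replace slot 2: 2·(3+(-2)) − (-2) = 4 → (3,4,-2)
replace slot 3: 2·(3+4) − (-2) = 16 → (3,4,16)
replace slot 2: 2·(3+16) − 4 = 34 → (3,34,16)

3,34,16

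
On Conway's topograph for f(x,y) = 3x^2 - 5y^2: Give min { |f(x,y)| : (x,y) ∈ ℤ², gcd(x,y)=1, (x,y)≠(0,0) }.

descent: ρ → (-5,0,3)
descent: ρ → (3,6,-2)  [lands on river]
river: ρ → (-2,6,3)
closes: descent 2, river 2
min |a| on river = 2

2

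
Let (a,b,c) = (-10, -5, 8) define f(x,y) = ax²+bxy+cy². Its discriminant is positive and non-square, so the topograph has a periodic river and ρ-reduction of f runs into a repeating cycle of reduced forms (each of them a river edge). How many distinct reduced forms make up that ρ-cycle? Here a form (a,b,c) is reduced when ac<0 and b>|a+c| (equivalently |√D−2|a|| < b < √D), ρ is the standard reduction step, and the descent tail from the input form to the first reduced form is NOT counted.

D = 345, ⌊√D⌋ = 18
descent: ρ → (8,5,-10)  [lands on river]
river: ρ → (-10,15,3)
river: ρ → (3,15,-10)
river: ρ → (-10,5,8)
river: ρ → (8,11,-7)
river: ρ → (-7,17,2)
river: ρ → (2,15,-15)
river: ρ → (-15,15,2)
river: ρ → (2,17,-7)
river: ρ → (-7,11,8)
ρ-cycle length = 10 (tail of 1 descent step not counted)

10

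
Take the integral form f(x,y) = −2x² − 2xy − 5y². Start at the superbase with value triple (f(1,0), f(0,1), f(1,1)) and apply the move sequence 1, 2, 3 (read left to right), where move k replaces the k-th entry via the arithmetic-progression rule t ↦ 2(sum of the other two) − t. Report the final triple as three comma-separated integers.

start (-2,-5,-9) = (f(1,0),f(0,1),f(1,1))
replace slot 1: 2·((-5)+(-9)) − (-2) = -26 → (-26,-5,-9)
replace slot 2: 2·((-26)+(-9)) − (-5) = -65 → (-26,-65,-9)
replace slot 3: 2·((-26)+(-65)) − (-9) = -173 → (-26,-65,-173)

-26,-65,-173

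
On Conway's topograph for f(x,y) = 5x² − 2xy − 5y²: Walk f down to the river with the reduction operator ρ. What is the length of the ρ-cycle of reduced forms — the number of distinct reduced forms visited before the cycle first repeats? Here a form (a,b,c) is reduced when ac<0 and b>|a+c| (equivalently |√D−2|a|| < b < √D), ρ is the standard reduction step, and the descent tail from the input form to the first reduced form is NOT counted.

D = 104, ⌊√D⌋ = 10
descent: ρ → (-5,2,5)  [lands on river]
river: ρ → (5,8,-2)
river: ρ → (-2,8,5)
river: ρ → (5,2,-5)
river: ρ → (-5,8,2)
river: ρ → (2,8,-5)
ρ-cycle length = 6 (tail of 1 descent step not counted)

6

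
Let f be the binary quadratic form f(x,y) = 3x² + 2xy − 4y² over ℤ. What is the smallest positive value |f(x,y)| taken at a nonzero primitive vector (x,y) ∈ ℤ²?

river: ρ → (-4,6,1)
river: ρ → (1,6,-4)
river: ρ → (-4,2,3)
river: ρ → (3,4,-3)
river: ρ → (-3,2,4)
river: ρ → (4,6,-1)
river: ρ → (-1,6,4)
river: ρ → (4,2,-3)
river: ρ → (-3,4,3)
river: ρ → (3,2,-4)
closes: descent 0, river 10
min |a| on river = 1

1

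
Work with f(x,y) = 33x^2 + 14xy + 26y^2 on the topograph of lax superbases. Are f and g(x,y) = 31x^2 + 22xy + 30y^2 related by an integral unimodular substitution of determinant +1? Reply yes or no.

D₁ = -3236, D₂ = -3236
f: flip: (33,14,26)→(26,-14,33)
f: reduced (well bottom): (26,-14,33) with a≤c, −a<b≤a
g: flip: (31,22,30)→(30,-22,31)
g: reduced (well bottom): (30,-22,31) with a≤c, −a<b≤a
reduced forms (26, -14, 33) vs (30, -22, 31) ⇒ inequivalent

no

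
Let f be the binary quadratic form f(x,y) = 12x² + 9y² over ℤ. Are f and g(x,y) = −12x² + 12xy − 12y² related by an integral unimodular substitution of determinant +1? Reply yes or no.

D₁ = -432, D₂ = -432
f: flip: (12,0,9)→(9,0,12)
f: reduced (well bottom): (9,0,12) with a≤c, −a<b≤a
g is negative-definite; reduce −g:
−g: translate: b→12 (≡-12 mod 24), so (12,-12,12)→(12,12,12)
−g: reduced (well bottom): (12,12,12) with a≤c, −a<b≤a
flip sign back: reduced form of g is (-12,-12,-12)
reduced forms (9, 0, 12) vs (-12, -12, -12) ⇒ inequivalent

no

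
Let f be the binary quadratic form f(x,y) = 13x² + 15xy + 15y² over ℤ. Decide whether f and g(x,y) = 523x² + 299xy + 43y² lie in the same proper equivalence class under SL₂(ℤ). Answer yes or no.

D₁ = -555, D₂ = -555
f: translate: b→-11 (≡15 mod 26), so (13,15,15)→(13,-11,13)
f: flip: (13,-11,13)→(13,11,13)
f: reduced (well bottom): (13,11,13) with a≤c, −a<b≤a
g: flip: (523,299,43)→(43,-299,523)
g: translate: b→-41 (≡-299 mod 86), so (43,-299,523)→(43,-41,13)
g: flip: (43,-41,13)→(13,41,43)
g: translate: b→-11 (≡41 mod 26), so (13,41,43)→(13,-11,13)
g: flip: (13,-11,13)→(13,11,13)
g: reduced (well bottom): (13,11,13) with a≤c, −a<b≤a
reduced forms (13, 11, 13) vs (13, 11, 13) ⇒ equivalent

yes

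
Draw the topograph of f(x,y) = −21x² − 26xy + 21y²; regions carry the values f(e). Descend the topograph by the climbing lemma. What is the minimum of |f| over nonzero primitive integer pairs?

descent: ρ → (21,26,-21)  [lands on river]
river: ρ → (-21,16,26)
river: ρ → (26,36,-11)
river: ρ → (-11,30,35)
river: ρ → (35,40,-6)
river: ρ → (-6,44,21)
river: ρ → (21,40,-10)
river: ρ → (-10,40,21)
river: ρ → (21,44,-6)
river: ρ → (-6,40,35)
river: ρ → (35,30,-11)
river: ρ → (-11,36,26)
river: ρ → (26,16,-21)
river: ρ → (-21,26,21)
river: ρ → (21,16,-26)
river: ρ → (-26,36,11)
river: ρ → (11,30,-35)
river: ρ → (-35,40,6)
river: ρ → (6,44,-21)
river: ρ → (-21,40,10)
river: ρ → (10,40,-21)
river: ρ → (-21,44,6)
river: ρ → (6,40,-35)
river: ρ → (-35,30,11)
river: ρ → (11,36,-26)
river: ρ → (-26,16,21)
closes: descent 1, river 26
min |a| on river = 6

6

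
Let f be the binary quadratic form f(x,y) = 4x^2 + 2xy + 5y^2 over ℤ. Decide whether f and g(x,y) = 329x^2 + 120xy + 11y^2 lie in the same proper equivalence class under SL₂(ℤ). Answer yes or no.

D₁ = -76, D₂ = -76
f: reduced (well bottom): (4,2,5) with a≤c, −a<b≤a
g: flip: (329,120,11)→(11,-120,329)
g: translate: b→-10 (≡-120 mod 22), so (11,-120,329)→(11,-10,4)
g: flip: (11,-10,4)→(4,10,11)
g: translate: b→2 (≡10 mod 8), so (4,10,11)→(4,2,5)
g: reduced (well bottom): (4,2,5) with a≤c, −a<b≤a
reduced forms (4, 2, 5) vs (4, 2, 5) ⇒ equivalent

yes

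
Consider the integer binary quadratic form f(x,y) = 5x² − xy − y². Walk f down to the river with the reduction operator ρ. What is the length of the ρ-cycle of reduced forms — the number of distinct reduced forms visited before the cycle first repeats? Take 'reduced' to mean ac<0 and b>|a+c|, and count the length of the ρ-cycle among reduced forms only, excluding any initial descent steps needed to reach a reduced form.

D = 21, ⌊√D⌋ = 4
descent: ρ → (-1,3,3)  [lands on river]
river: ρ → (3,3,-1)
ρ-cycle length = 2 (tail of 1 descent step not counted)

2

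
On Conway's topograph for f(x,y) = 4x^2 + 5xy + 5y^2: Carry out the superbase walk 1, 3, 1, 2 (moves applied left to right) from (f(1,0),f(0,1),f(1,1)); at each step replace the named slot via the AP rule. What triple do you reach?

start (4,5,14) = (f(1,0),f(0,1),f(1,1))
replace slot 1: 2·(5+14) − 4 = 34 → (34,5,14)
replace slot 3: 2·(34+5) − 14 = 64 → (34,5,64)
replace slot 1: 2·(5+64) − 34 = 104 → (104,5,64)
replace slot 2: 2·(104+64) − 5 = 331 → (104,331,64)

104,331,64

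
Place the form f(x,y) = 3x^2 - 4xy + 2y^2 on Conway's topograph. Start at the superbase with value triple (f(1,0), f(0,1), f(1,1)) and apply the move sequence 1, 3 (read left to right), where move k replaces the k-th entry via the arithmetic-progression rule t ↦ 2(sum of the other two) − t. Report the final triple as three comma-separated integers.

start (3,2,1) = (f(1,0),f(0,1),f(1,1))
replace slot 1: 2·(2+1) − 3 = 3 → (3,2,1)
replace slot 3: 2·(3+2) − 1 = 9 → (3,2,9)

3,2,9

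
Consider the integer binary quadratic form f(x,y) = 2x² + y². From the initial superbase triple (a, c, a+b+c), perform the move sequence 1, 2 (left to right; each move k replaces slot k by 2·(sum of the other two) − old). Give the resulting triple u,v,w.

start (2,1,3) = (f(1,0),f(0,1),f(1,1))
replace slot 1: 2·(1+3) − 2 = 6 → (6,1,3)
replace slot 2: 2·(6+3) − 1 = 17 → (6,17,3)

6,17,3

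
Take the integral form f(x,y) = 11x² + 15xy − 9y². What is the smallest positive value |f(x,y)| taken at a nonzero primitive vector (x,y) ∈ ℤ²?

river: ρ → (-9,21,5)
river: ρ → (5,19,-13)
river: ρ → (-13,7,11)
river: ρ → (11,15,-9)
closes: descent 0, river 4
min |a| on river = 5

5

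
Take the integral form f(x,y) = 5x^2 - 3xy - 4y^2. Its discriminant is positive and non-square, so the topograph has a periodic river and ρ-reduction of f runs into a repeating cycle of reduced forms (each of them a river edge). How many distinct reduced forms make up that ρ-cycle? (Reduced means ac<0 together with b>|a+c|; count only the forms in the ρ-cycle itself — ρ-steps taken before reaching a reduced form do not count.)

D = 89, ⌊√D⌋ = 9
descent: ρ → (-4,3,5)  [lands on river]
river: ρ → (5,7,-2)
river: ρ → (-2,9,1)
river: ρ → (1,9,-2)
river: ρ → (-2,7,5)
river: ρ → (5,3,-4)
river: ρ → (-4,5,4)
river: ρ → (4,3,-5)
river: ρ → (-5,7,2)
river: ρ → (2,9,-1)
river: ρ → (-1,9,2)
river: ρ → (2,7,-5)
river: ρ → (-5,3,4)
river: ρ → (4,5,-4)
ρ-cycle length = 14 (tail of 1 descent step not counted)

14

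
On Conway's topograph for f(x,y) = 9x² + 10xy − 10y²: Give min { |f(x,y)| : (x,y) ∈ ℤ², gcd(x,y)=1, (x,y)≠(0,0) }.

river: ρ → (-10,10,9)
river: ρ → (9,8,-11)
river: ρ → (-11,14,6)
river: ρ → (6,10,-15)
river: ρ → (-15,20,1)
river: ρ → (1,20,-15)
river: ρ → (-15,10,6)
river: ρ → (6,14,-11)
river: ρ → (-11,8,9)
river: ρ → (9,10,-10)
closes: descent 0, river 10
min |a| on river = 1

1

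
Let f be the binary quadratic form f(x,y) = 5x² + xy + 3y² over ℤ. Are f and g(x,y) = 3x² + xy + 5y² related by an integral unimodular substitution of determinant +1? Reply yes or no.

D₁ = -59, D₂ = -59
f: flip: (5,1,3)→(3,-1,5)
f: reduced (well bottom): (3,-1,5) with a≤c, −a<b≤a
g: reduced (well bottom): (3,1,5) with a≤c, −a<b≤a
reduced forms (3, -1, 5) vs (3, 1, 5) ⇒ inequivalent

no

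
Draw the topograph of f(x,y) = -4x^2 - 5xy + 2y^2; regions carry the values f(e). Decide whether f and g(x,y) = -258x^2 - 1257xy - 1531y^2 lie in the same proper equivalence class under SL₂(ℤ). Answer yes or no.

D₁ = 57, D₂ = 57
river cycle of f (length 6): (2, 5, -4), (-4, 3, 3), (3, 3, -4), (-4, 5, 2), (2, 7, -1), (-1, 7, 2)
river cycle of g (length 6): (-4, 3, 3), (3, 3, -4), (-4, 5, 2), (2, 7, -1), (-1, 7, 2), (2, 5, -4)
cycles coincide ⇒ equivalent

yes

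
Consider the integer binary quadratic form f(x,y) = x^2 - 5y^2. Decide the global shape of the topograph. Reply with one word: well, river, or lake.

D = b²−4ac = 0² − 4·1·(-5) = 20
D > 0 non-square ⇒ indefinite ⇒ periodic river

river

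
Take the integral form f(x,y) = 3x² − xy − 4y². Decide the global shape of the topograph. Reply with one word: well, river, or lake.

D = b²−4ac = (-1)² − 4·3·(-4) = 49
D = 7² is a perfect square ⇒ form factors over ℤ ⇒ lakes

lake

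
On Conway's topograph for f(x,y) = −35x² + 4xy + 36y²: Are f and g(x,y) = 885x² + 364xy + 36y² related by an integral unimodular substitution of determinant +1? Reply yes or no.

D₁ = 5056, D₂ = 5056
river cycle of f (length 8): (36, 68, -3), (-3, 70, 13), (13, 60, -28), (-28, 52, 21), (21, 32, -48), (-48, 64, 5), (5, 66, -35), (-35, 4, 36)
river cycle of g (length 8): (36, 68, -3), (-3, 70, 13), (13, 60, -28), (-28, 52, 21), (21, 32, -48), (-48, 64, 5), (5, 66, -35), (-35, 4, 36)
cycles coincide ⇒ equivalent

yes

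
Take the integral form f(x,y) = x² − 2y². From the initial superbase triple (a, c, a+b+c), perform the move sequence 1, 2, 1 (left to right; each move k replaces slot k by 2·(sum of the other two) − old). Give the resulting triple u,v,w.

start (1,-2,-1) = (f(1,0),f(0,1),f(1,1))
replace slot 1: 2·((-2)+(-1)) − 1 = -7 → (-7,-2,-1)
replace slot 2: 2·((-7)+(-1)) − (-2) = -14 → (-7,-14,-1)
replace slot 1: 2·((-14)+(-1)) − (-7) = -23 → (-23,-14,-1)

-23,-14,-1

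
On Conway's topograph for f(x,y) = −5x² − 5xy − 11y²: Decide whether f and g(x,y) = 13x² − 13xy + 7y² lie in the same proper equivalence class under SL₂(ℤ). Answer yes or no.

D₁ = -195, D₂ = -195
f is negative-definite; reduce −f:
−f: reduced (well bottom): (5,5,11) with a≤c, −a<b≤a
flip sign back: reduced form of f is (-5,-5,-11)
g: translate: b→13 (≡-13 mod 26), so (13,-13,7)→(13,13,7)
g: flip: (13,13,7)→(7,-13,13)
g: translate: b→1 (≡-13 mod 14), so (7,-13,13)→(7,1,7)
g: reduced (well bottom): (7,1,7) with a≤c, −a<b≤a
reduced forms (-5, -5, -11) vs (7, 1, 7) ⇒ inequivalent

no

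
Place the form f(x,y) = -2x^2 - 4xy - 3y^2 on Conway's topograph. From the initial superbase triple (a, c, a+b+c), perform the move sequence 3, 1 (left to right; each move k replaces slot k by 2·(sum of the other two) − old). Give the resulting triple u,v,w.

start (-2,-3,-9) = (f(1,0),f(0,1),f(1,1))
replace slot 3: 2·((-2)+(-3)) − (-9) = -1 → (-2,-3,-1)
replace slot 1: 2·((-3)+(-1)) − (-2) = -6 → (-6,-3,-1)

-6,-3,-1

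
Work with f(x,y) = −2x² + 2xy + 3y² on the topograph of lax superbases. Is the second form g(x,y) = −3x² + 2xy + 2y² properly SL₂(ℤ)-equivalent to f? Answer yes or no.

D₁ = 28, D₂ = 28
river cycle of f (length 4): (3, 4, -1), (-1, 4, 3), (3, 2, -2), (-2, 2, 3)
river cycle of g (length 4): (2, 2, -3), (-3, 4, 1), (1, 4, -3), (-3, 2, 2)
cycles differ ⇒ inequivalent

no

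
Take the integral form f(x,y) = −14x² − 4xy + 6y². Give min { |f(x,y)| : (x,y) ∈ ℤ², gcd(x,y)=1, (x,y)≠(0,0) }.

descent: ρ → (6,16,-4)  [lands on river]
river: ρ → (-4,16,6)
river: ρ → (6,8,-12)
river: ρ → (-12,16,2)
river: ρ → (2,16,-12)
river: ρ → (-12,8,6)
closes: descent 1, river 6
min |a| on river = 2

2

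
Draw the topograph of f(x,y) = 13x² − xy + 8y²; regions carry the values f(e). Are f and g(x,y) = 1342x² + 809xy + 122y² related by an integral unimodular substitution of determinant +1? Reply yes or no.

D₁ = -415, D₂ = -415
f: flip: (13,-1,8)→(8,1,13)
f: reduced (well bottom): (8,1,13) with a≤c, −a<b≤a
g: flip: (1342,809,122)→(122,-809,1342)
g: translate: b→-77 (≡-809 mod 244), so (122,-809,1342)→(122,-77,13)
g: flip: (122,-77,13)→(13,77,122)
g: translate: b→-1 (≡77 mod 26), so (13,77,122)→(13,-1,8)
g: flip: (13,-1,8)→(8,1,13)
g: reduced (well bottom): (8,1,13) with a≤c, −a<b≤a
reduced forms (8, 1, 13) vs (8, 1, 13) ⇒ equivalent

yes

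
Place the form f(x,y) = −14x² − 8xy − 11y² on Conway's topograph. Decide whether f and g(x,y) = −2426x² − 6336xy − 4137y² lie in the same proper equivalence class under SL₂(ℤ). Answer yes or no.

D₁ = -552, D₂ = -552
f is negative-definite; reduce −f:
−f: flip: (14,8,11)→(11,-8,14)
−f: reduced (well bottom): (11,-8,14) with a≤c, −a<b≤a
flip sign back: reduced form of f is (-11,8,-14)
g is negative-definite; reduce −g:
−g: translate: b→1484 (≡6336 mod 4852), so (2426,6336,4137)→(2426,1484,227)
−g: flip: (2426,1484,227)→(227,-1484,2426)
−g: translate: b→-122 (≡-1484 mod 454), so (227,-1484,2426)→(227,-122,17)
−g: flip: (227,-122,17)→(17,122,227)
−g: translate: b→-14 (≡122 mod 34), so (17,122,227)→(17,-14,11)
−g: flip: (17,-14,11)→(11,14,17)
−g: translate: b→-8 (≡14 mod 22), so (11,14,17)→(11,-8,14)
−g: reduced (well bottom): (11,-8,14) with a≤c, −a<b≤a
flip sign back: reduced form of g is (-11,8,-14)
reduced forms (-11, 8, -14) vs (-11, 8, -14) ⇒ equivalent

yes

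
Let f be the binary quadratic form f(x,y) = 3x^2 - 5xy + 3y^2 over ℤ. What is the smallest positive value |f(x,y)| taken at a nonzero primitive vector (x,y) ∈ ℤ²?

translate: b→1 (≡-5 mod 6), so (3,-5,3)→(3,1,1)
flip: (3,1,1)→(1,-1,3)
translate: b→1 (≡-1 mod 2), so (1,-1,3)→(1,1,3)
reduced (well bottom): (1,1,3) with a≤c, −a<b≤a
well minimum = a = 1

1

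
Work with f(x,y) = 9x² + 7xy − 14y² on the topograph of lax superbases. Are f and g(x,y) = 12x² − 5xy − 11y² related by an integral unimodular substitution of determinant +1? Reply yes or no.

D₁ = 553, D₂ = 553
river cycle of f (length 26): (-14, 21, 2), (2, 23, -3), (-3, 19, 16), (16, 13, -6), (-6, 23, 1), (1, 23, -6), (-6, 13, 16), (16, 19, -3), (-3, 23, 2), (2, 21, -14), … (16 more)
river cycle of g (length 26): (-11, 5, 12), (12, 19, -4), (-4, 21, 7), (7, 21, -4), (-4, 19, 12), (12, 5, -11), (-11, 17, 6), (6, 19, -8), (-8, 13, 12), (12, 11, -9), … (16 more)
cycles differ ⇒ inequivalent

no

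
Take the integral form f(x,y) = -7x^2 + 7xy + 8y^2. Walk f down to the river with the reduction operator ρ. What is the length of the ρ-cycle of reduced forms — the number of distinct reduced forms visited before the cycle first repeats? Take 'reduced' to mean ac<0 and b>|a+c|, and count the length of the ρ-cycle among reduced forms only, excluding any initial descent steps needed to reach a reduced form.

D = 273, ⌊√D⌋ = 16
river: ρ → (8,9,-6)
river: ρ → (-6,15,2)
river: ρ → (2,13,-13)
river: ρ → (-13,13,2)
river: ρ → (2,15,-6)
river: ρ → (-6,9,8)
river: ρ → (8,7,-7)
river: ρ → (-7,7,8)
ρ-cycle length = 8 (tail of 0 descent steps not counted)

8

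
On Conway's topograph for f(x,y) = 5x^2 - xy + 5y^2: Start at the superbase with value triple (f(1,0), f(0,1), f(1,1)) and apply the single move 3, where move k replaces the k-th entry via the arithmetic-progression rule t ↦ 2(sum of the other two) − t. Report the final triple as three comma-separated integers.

start (5,5,9) = (f(1,0),f(0,1),f(1,1))
replace slot 3: 2·(5+5) − 9 = 11 → (5,5,11)

5,5,11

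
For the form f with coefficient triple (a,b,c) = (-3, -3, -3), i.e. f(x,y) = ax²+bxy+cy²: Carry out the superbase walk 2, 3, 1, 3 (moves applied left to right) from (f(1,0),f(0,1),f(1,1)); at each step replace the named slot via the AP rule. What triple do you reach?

start (-3,-3,-9) = (f(1,0),f(0,1),f(1,1))
replace slot 2: 2·((-3)+(-9)) − (-3) = -21 → (-3,-21,-9)
replace slot 3: 2·((-3)+(-21)) − (-9) = -39 → (-3,-21,-39)
replace slot 1: 2·((-21)+(-39)) − (-3) = -117 → (-117,-21,-39)
replace slot 3: 2·((-117)+(-21)) − (-39) = -237 → (-117,-21,-237)

-117,-21,-237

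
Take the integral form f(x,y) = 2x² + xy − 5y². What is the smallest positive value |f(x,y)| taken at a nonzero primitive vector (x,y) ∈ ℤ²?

descent: ρ → (-5,-1,2)
descent: ρ → (2,5,-2)  [lands on river]
river: ρ → (-2,3,4)
river: ρ → (4,5,-1)
river: ρ → (-1,5,4)
river: ρ → (4,3,-2)
river: ρ → (-2,5,2)
river: ρ → (2,3,-4)
river: ρ → (-4,5,1)
river: ρ → (1,5,-4)
river: ρ → (-4,3,2)
closes: descent 2, river 10
min |a| on river = 1

1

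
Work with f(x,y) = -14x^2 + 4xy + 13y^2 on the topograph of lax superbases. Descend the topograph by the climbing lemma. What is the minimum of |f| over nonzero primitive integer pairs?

river: ρ → (13,22,-5)
river: ρ → (-5,18,21)
river: ρ → (21,24,-2)
river: ρ → (-2,24,21)
river: ρ → (21,18,-5)
river: ρ → (-5,22,13)
river: ρ → (13,4,-14)
river: ρ → (-14,24,3)
river: ρ → (3,24,-14)
river: ρ → (-14,4,13)
closes: descent 0, river 10
min |a| on river = 2

2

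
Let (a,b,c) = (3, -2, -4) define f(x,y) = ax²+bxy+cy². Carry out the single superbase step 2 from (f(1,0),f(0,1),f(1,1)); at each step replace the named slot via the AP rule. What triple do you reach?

start (3,-4,-3) = (f(1,0),f(0,1),f(1,1))
replace slot 2: 2·(3+(-3)) − (-4) = 4 → (3,4,-3)

3,4,-3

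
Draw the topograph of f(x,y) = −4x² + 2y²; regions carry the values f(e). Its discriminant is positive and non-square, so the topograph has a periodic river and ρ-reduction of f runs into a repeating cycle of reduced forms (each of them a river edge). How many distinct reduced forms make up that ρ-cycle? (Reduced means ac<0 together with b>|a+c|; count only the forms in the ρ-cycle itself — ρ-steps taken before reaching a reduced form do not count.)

D = 32, ⌊√D⌋ = 5
descent: ρ → (2,4,-2)  [lands on river]
river: ρ → (-2,4,2)
ρ-cycle length = 2 (tail of 1 descent step not counted)

2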